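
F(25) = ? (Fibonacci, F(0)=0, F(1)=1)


F(n)=F(n-1)+F(n-2)
...F(23)=28657, F(24)=46368, F(25)=75025


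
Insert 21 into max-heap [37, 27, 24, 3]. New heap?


Append 21: [37, 27, 24, 3, 21]
Bubble up: no swaps needed
Result: [37, 27, 24, 3, 21]


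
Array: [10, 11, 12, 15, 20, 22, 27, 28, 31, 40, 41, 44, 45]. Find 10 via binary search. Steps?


Search for 10:
[0,12] mid=6 arr[6]=27
[0,5] mid=2 arr[2]=12
[0,1] mid=0 arr[0]=10
Total: 3 comparisons


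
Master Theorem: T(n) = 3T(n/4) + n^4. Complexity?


a=3, b=4, c=4. log_4(3)=0.792 < c=4. Case 3: O(n^c) = O(n^4)
Complexity: O(n^4)


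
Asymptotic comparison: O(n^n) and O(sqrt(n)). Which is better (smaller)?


sublinear grows slower than n^n
O(sqrt(n)) is asymptotically smaller; O(n^n) grows faster


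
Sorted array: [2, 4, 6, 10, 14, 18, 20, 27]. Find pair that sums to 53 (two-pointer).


Two pointers: lo=0, hi=7
No pair sums to 53


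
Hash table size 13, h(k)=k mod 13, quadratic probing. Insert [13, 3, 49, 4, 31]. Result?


Insertions: 13->slot 0; 3->slot 3; 49->slot 10; 4->slot 4; 31->slot 5
Table: [13, None, None, 3, 4, 31, None, None, None, None, 49, None, None]


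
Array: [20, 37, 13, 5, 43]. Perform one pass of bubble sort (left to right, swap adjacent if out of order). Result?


After one pass: [20, 13, 5, 37, 43]


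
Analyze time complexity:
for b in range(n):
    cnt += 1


Per nesting level: O(n) = O(n)
Complexity: O(n)


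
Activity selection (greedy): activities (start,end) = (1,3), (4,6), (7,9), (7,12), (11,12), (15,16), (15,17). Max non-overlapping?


Greedy: pick earliest-ending, then skip overlaps.
Selected (5 activities): [(1, 3), (4, 6), (7, 9), (11, 12), (15, 16)]


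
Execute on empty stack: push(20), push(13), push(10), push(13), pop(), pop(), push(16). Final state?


push(20) -> [20]
push(13) -> [20, 13]
push(10) -> [20, 13, 10]
push(13) -> [20, 13, 10, 13]
pop() returns 13 -> [20, 13, 10]
pop() returns 10 -> [20, 13]
push(16) -> [20, 13, 16]
Final stack (bottom to top): [20, 13, 16]


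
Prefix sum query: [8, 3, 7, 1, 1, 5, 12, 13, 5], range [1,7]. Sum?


Prefix sums: [0, 8, 11, 18, 19, 20, 25, 37, 50, 55]
Sum[1..7] = prefix[8] - prefix[1] = 50 - 8 = 42


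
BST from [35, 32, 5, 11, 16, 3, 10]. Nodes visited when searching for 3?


BST root = 35
Search for 3: compare at each node
Path: [35, 32, 5, 3]


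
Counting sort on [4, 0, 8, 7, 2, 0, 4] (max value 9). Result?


Count array: [2, 0, 1, 0, 2, 0, 0, 1, 1, 0]
Reconstruct: [0, 0, 2, 4, 4, 7, 8]


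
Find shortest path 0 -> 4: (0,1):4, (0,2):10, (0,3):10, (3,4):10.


Dijkstra from 0:
Distances: {0: 0, 1: 4, 2: 10, 3: 10, 4: 20}
Shortest distance to 4 = 20, path = [0, 3, 4]


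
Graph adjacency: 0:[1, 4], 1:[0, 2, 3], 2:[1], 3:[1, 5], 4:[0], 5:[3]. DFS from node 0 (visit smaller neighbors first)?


DFS stack-based: start with [0]
Visit order: [0, 1, 2, 3, 5, 4]


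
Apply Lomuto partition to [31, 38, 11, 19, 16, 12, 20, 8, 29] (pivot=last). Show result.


Elements <= 29 go left of pivot.
Result: [11, 19, 16, 12, 20, 8, 29, 38, 31], pivot at index 6


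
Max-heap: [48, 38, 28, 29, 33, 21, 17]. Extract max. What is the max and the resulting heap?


Max = 48
Replace root with last, heapify down
Resulting heap: [38, 33, 28, 29, 17, 21]


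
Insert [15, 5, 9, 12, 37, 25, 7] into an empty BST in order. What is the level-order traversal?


Root = 15; build tree by BST insertion.
Level-Order traversal: [15, 5, 37, 9, 25, 7, 12]


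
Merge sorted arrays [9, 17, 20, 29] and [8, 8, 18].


Compare heads, take smaller each step.
Merged: [8, 8, 9, 17, 18, 20, 29]


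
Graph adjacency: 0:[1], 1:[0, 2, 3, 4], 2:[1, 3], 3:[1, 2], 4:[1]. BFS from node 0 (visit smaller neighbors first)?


BFS queue: start with [0]
Visit order: [0, 1, 2, 3, 4]


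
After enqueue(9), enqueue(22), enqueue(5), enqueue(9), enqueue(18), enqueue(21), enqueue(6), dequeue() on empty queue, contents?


enqueue(9) -> [9]
enqueue(22) -> [9, 22]
enqueue(5) -> [9, 22, 5]
enqueue(9) -> [9, 22, 5, 9]
enqueue(18) -> [9, 22, 5, 9, 18]
enqueue(21) -> [9, 22, 5, 9, 18, 21]
enqueue(6) -> [9, 22, 5, 9, 18, 21, 6]
dequeue() returns 9 -> [22, 5, 9, 18, 21, 6]
Final queue (front to back): [22, 5, 9, 18, 21, 6]


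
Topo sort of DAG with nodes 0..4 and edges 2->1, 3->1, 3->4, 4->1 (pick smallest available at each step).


Kahn's algorithm, process smallest node first
Order: [0, 2, 3, 4, 1]


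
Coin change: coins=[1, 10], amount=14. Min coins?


dp[0]=0; dp[i]=1+min(dp[i-c] for c in coins)
...dp[9]=9, dp[10]=1, dp[11]=2, dp[12]=3, dp[13]=4, dp[14]=5
Minimum coins for 14 = 5


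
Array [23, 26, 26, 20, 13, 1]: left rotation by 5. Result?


Left rotate by 5: [1, 23, 26, 26, 20, 13]


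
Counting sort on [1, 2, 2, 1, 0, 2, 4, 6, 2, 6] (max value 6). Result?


Count array: [1, 2, 4, 0, 1, 0, 2]
Reconstruct: [0, 1, 1, 2, 2, 2, 2, 4, 6, 6]


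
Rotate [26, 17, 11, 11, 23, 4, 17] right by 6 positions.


Right rotate by 6: [17, 11, 11, 23, 4, 17, 26]


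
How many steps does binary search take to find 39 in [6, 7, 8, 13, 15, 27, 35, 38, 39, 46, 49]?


Search for 39:
[0,10] mid=5 arr[5]=27
[6,10] mid=8 arr[8]=39
Total: 2 comparisons


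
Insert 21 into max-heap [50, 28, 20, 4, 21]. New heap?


Append 21: [50, 28, 20, 4, 21, 21]
Bubble up: swap idx 5(21) with idx 2(20)
Result: [50, 28, 21, 4, 21, 20]


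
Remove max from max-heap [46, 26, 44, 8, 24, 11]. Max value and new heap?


Max = 46
Replace root with last, heapify down
Resulting heap: [44, 26, 11, 8, 24]


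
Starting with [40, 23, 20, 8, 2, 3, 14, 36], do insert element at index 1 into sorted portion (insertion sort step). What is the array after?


After one pass: [23, 40, 20, 8, 2, 3, 14, 36]


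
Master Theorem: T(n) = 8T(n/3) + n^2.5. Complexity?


a=8, b=3, c=2.5. log_3(8)=1.893 < c=2.5. Case 3: O(n^c) = O(n^2.500)
Complexity: O(n^2.500)


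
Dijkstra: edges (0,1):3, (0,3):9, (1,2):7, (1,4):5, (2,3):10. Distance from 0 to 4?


Dijkstra from 0:
Distances: {0: 0, 1: 3, 2: 10, 3: 9, 4: 8}
Shortest distance to 4 = 8, path = [0, 1, 4]


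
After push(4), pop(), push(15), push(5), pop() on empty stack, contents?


push(4) -> [4]
pop() returns 4 -> []
push(15) -> [15]
push(5) -> [15, 5]
pop() returns 5 -> [15]
Final stack (bottom to top): [15]


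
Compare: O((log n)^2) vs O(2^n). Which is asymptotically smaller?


polylogarithmic grows slower than exponential
O((log n)^2) is asymptotically smaller; O(2^n) grows faster


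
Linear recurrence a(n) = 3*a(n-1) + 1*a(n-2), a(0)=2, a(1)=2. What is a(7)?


Build bottom-up:
...a(5)=284, a(6)=938, a(7)=3*938+1*284=3098


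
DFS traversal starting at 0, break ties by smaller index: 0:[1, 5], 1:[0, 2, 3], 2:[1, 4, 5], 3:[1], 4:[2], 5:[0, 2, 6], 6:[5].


DFS stack-based: start with [0]
Visit order: [0, 1, 2, 4, 5, 6, 3]


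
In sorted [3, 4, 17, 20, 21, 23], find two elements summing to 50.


Two pointers: lo=0, hi=5
No pair sums to 50


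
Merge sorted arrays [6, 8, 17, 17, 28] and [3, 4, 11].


Compare heads, take smaller each step.
Merged: [3, 4, 6, 8, 11, 17, 17, 28]


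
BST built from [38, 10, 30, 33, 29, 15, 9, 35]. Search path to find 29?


BST root = 38
Search for 29: compare at each node
Path: [38, 10, 30, 29]


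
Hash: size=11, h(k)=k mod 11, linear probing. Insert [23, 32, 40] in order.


Insertions: 23->slot 1; 32->slot 10; 40->slot 7
Table: [None, 23, None, None, None, None, None, 40, None, None, 32]


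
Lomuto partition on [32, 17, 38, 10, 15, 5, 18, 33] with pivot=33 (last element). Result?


Elements <= 33 go left of pivot.
Result: [32, 17, 10, 15, 5, 18, 33, 38], pivot at index 6


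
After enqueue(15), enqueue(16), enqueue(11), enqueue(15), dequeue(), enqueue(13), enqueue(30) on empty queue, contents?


enqueue(15) -> [15]
enqueue(16) -> [15, 16]
enqueue(11) -> [15, 16, 11]
enqueue(15) -> [15, 16, 11, 15]
dequeue() returns 15 -> [16, 11, 15]
enqueue(13) -> [16, 11, 15, 13]
enqueue(30) -> [16, 11, 15, 13, 30]
Final queue (front to back): [16, 11, 15, 13, 30]


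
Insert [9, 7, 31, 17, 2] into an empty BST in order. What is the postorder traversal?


Root = 9; build tree by BST insertion.
Postorder traversal: [2, 7, 17, 31, 9]


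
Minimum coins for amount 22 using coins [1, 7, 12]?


dp[0]=0; dp[i]=1+min(dp[i-c] for c in coins)
...dp[17]=5, dp[18]=6, dp[19]=2, dp[20]=3, dp[21]=3, dp[22]=4
Minimum coins for 22 = 4


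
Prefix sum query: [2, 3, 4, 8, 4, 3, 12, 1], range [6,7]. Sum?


Prefix sums: [0, 2, 5, 9, 17, 21, 24, 36, 37]
Sum[6..7] = prefix[8] - prefix[6] = 37 - 24 = 13


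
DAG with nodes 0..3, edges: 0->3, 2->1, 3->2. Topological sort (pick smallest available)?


Kahn's algorithm, process smallest node first
Order: [0, 3, 2, 1]


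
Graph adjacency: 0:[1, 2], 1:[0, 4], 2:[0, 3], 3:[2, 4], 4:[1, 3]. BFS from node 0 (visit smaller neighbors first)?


BFS queue: start with [0]
Visit order: [0, 1, 2, 4, 3]


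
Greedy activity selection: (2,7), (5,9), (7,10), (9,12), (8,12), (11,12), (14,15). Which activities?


Greedy: pick earliest-ending, then skip overlaps.
Selected (4 activities): [(2, 7), (7, 10), (11, 12), (14, 15)]


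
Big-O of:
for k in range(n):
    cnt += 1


Per nesting level: O(n) = O(n)
Complexity: O(n)


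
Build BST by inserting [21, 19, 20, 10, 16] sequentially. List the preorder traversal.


Root = 21; build tree by BST insertion.
Preorder traversal: [21, 19, 10, 16, 20]


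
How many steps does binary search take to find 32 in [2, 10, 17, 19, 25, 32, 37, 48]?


Search for 32:
[0,7] mid=3 arr[3]=19
[4,7] mid=5 arr[5]=32
Total: 2 comparisons


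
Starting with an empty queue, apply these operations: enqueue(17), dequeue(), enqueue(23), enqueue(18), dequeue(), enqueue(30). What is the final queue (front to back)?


enqueue(17) -> [17]
dequeue() returns 17 -> []
enqueue(23) -> [23]
enqueue(18) -> [23, 18]
dequeue() returns 23 -> [18]
enqueue(30) -> [18, 30]
Final queue (front to back): [18, 30]


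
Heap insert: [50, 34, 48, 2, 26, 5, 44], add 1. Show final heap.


Append 1: [50, 34, 48, 2, 26, 5, 44, 1]
Bubble up: no swaps needed
Result: [50, 34, 48, 2, 26, 5, 44, 1]


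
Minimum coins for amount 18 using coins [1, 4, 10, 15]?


dp[0]=0; dp[i]=1+min(dp[i-c] for c in coins)
...dp[13]=4, dp[14]=2, dp[15]=1, dp[16]=2, dp[17]=3, dp[18]=3
Minimum coins for 18 = 3


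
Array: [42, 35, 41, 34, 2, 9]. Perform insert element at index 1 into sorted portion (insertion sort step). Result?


After one pass: [35, 42, 41, 34, 2, 9]


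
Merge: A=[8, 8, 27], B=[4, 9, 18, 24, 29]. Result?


Compare heads, take smaller each step.
Merged: [4, 8, 8, 9, 18, 24, 27, 29]


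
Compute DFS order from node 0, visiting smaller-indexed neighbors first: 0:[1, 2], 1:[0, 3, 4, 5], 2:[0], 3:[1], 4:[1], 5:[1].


DFS stack-based: start with [0]
Visit order: [0, 1, 3, 4, 5, 2]


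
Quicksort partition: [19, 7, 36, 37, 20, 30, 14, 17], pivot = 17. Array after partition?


Elements <= 17 go left of pivot.
Result: [7, 14, 17, 37, 20, 30, 19, 36], pivot at index 2


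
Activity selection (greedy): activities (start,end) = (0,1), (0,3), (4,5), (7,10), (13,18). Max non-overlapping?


Greedy: pick earliest-ending, then skip overlaps.
Selected (4 activities): [(0, 1), (4, 5), (7, 10), (13, 18)]


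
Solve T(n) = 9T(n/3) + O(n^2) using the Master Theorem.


a=9, b=3, c=2. log_3(9)=2 = c=2. Case 2: O(n^c log n) = O(n^2 log n)
Complexity: O(n^2 log n)


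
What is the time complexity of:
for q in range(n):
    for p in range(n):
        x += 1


Per nesting level: O(n) * O(n) = O(n^2)
Complexity: O(n^2)


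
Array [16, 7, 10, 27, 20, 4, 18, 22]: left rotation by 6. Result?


Left rotate by 6: [18, 22, 16, 7, 10, 27, 20, 4]


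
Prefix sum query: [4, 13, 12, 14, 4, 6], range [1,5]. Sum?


Prefix sums: [0, 4, 17, 29, 43, 47, 53]
Sum[1..5] = prefix[6] - prefix[1] = 53 - 4 = 49


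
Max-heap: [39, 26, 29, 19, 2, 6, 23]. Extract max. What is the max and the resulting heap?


Max = 39
Replace root with last, heapify down
Resulting heap: [29, 26, 23, 19, 2, 6]


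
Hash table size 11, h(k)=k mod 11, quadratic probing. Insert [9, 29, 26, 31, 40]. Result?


Insertions: 9->slot 9; 29->slot 7; 26->slot 4; 31->slot 10; 40->slot 8
Table: [None, None, None, None, 26, None, None, 29, 40, 9, 31]


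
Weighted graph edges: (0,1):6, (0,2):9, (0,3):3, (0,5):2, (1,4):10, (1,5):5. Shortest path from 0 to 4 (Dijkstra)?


Dijkstra from 0:
Distances: {0: 0, 1: 6, 2: 9, 3: 3, 4: 16, 5: 2}
Shortest distance to 4 = 16, path = [0, 1, 4]


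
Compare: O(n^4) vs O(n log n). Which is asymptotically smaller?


linearithmic grows slower than quartic
O(n log n) is asymptotically smaller; O(n^4) grows faster


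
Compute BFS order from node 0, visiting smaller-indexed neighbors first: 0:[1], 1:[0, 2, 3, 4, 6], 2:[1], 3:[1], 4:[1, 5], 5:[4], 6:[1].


BFS queue: start with [0]
Visit order: [0, 1, 2, 3, 4, 6, 5]


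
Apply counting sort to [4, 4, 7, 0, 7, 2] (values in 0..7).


Count array: [1, 0, 1, 0, 2, 0, 0, 2]
Reconstruct: [0, 2, 4, 4, 7, 7]


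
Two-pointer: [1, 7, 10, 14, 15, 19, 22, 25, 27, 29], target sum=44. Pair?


Two pointers: lo=0, hi=9
Found pair: (15, 29) summing to 44


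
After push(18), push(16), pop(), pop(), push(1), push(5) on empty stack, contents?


push(18) -> [18]
push(16) -> [18, 16]
pop() returns 16 -> [18]
pop() returns 18 -> []
push(1) -> [1]
push(5) -> [1, 5]
Final stack (bottom to top): [1, 5]


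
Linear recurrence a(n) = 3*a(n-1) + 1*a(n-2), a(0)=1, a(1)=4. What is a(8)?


Build bottom-up:
...a(6)=1549, a(7)=5116, a(8)=3*5116+1*1549=16897


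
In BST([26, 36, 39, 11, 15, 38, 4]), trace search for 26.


BST root = 26
Search for 26: compare at each node
Path: [26]


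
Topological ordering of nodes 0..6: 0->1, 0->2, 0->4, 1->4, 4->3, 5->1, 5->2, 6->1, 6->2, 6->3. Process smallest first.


Kahn's algorithm, process smallest node first
Order: [0, 5, 6, 1, 2, 4, 3]


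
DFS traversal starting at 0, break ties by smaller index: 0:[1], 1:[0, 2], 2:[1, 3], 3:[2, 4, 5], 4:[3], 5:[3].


DFS stack-based: start with [0]
Visit order: [0, 1, 2, 3, 4, 5]


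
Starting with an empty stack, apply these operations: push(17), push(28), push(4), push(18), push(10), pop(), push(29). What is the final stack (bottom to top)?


push(17) -> [17]
push(28) -> [17, 28]
push(4) -> [17, 28, 4]
push(18) -> [17, 28, 4, 18]
push(10) -> [17, 28, 4, 18, 10]
pop() returns 10 -> [17, 28, 4, 18]
push(29) -> [17, 28, 4, 18, 29]
Final stack (bottom to top): [17, 28, 4, 18, 29]


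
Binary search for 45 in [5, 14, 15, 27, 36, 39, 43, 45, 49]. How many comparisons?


Search for 45:
[0,8] mid=4 arr[4]=36
[5,8] mid=6 arr[6]=43
[7,8] mid=7 arr[7]=45
Total: 3 comparisons


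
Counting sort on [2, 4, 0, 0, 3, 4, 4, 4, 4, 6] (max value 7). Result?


Count array: [2, 0, 1, 1, 5, 0, 1, 0]
Reconstruct: [0, 0, 2, 3, 4, 4, 4, 4, 4, 6]


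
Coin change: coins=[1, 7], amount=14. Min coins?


dp[0]=0; dp[i]=1+min(dp[i-c] for c in coins)
...dp[9]=3, dp[10]=4, dp[11]=5, dp[12]=6, dp[13]=7, dp[14]=2
Minimum coins for 14 = 2


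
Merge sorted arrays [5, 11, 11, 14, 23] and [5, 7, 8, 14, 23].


Compare heads, take smaller each step.
Merged: [5, 5, 7, 8, 11, 11, 14, 14, 23, 23]


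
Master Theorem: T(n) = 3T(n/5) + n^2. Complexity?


a=3, b=5, c=2. log_5(3)=0.683 < c=2. Case 3: O(n^c) = O(n^2)
Complexity: O(n^2)


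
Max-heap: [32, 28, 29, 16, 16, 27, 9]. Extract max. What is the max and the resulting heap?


Max = 32
Replace root with last, heapify down
Resulting heap: [29, 28, 27, 16, 16, 9]


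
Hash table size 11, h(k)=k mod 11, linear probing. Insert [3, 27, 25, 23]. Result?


Insertions: 3->slot 3; 27->slot 5; 25->slot 4; 23->slot 1
Table: [None, 23, None, 3, 25, 27, None, None, None, None, None]


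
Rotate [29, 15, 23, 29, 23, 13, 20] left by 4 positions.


Left rotate by 4: [23, 13, 20, 29, 15, 23, 29]


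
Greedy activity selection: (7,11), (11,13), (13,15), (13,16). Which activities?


Greedy: pick earliest-ending, then skip overlaps.
Selected (3 activities): [(7, 11), (11, 13), (13, 15)]


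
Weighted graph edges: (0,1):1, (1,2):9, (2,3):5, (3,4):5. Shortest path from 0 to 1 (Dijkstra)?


Dijkstra from 0:
Distances: {0: 0, 1: 1, 2: 10, 3: 15, 4: 20}
Shortest distance to 1 = 1, path = [0, 1]


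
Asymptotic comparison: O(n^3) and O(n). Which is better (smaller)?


linear grows slower than cubic
O(n) is asymptotically smaller; O(n^3) grows faster


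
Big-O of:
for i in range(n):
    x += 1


Per nesting level: O(n) = O(n)
Complexity: O(n)


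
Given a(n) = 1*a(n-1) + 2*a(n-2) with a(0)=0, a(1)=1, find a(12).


Build bottom-up:
...a(10)=341, a(11)=683, a(12)=1*683+2*341=1365


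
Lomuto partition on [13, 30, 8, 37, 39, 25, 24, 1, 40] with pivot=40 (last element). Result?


Elements <= 40 go left of pivot.
Result: [13, 30, 8, 37, 39, 25, 24, 1, 40], pivot at index 8


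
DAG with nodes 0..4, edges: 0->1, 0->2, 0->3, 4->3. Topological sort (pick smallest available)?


Kahn's algorithm, process smallest node first
Order: [0, 1, 2, 4, 3]


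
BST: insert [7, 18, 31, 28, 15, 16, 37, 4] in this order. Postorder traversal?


Root = 7; build tree by BST insertion.
Postorder traversal: [4, 16, 15, 28, 37, 31, 18, 7]


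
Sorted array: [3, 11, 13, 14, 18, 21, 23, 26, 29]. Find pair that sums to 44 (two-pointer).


Two pointers: lo=0, hi=8
Found pair: (18, 26) summing to 44


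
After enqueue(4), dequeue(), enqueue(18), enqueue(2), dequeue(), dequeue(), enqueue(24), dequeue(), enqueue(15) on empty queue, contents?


enqueue(4) -> [4]
dequeue() returns 4 -> []
enqueue(18) -> [18]
enqueue(2) -> [18, 2]
dequeue() returns 18 -> [2]
dequeue() returns 2 -> []
enqueue(24) -> [24]
dequeue() returns 24 -> []
enqueue(15) -> [15]
Final queue (front to back): [15]


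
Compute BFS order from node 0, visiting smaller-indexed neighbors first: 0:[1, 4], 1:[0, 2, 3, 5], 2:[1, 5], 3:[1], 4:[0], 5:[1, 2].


BFS queue: start with [0]
Visit order: [0, 1, 4, 2, 3, 5]


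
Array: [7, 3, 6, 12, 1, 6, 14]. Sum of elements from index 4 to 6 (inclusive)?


Prefix sums: [0, 7, 10, 16, 28, 29, 35, 49]
Sum[4..6] = prefix[7] - prefix[4] = 49 - 28 = 21


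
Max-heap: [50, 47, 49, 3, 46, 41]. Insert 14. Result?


Append 14: [50, 47, 49, 3, 46, 41, 14]
Bubble up: no swaps needed
Result: [50, 47, 49, 3, 46, 41, 14]


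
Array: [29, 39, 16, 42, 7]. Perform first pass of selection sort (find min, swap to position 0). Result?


After one pass: [7, 39, 16, 42, 29]


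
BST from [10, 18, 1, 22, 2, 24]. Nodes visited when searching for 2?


BST root = 10
Search for 2: compare at each node
Path: [10, 1, 2]


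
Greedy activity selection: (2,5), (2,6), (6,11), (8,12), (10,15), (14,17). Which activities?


Greedy: pick earliest-ending, then skip overlaps.
Selected (3 activities): [(2, 5), (6, 11), (14, 17)]


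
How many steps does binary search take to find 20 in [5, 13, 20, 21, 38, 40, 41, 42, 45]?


Search for 20:
[0,8] mid=4 arr[4]=38
[0,3] mid=1 arr[1]=13
[2,3] mid=2 arr[2]=20
Total: 3 comparisons


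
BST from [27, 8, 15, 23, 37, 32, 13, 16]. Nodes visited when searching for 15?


BST root = 27
Search for 15: compare at each node
Path: [27, 8, 15]


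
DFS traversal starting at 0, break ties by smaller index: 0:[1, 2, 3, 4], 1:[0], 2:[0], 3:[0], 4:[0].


DFS stack-based: start with [0]
Visit order: [0, 1, 2, 3, 4]


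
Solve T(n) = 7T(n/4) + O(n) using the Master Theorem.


a=7, b=4, c=1. log_4(7)=1.404 > c=1. Case 1: O(n^log_b(a)) = O(n^1.404)
Complexity: O(n^1.404)


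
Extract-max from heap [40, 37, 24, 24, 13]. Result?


Max = 40
Replace root with last, heapify down
Resulting heap: [37, 24, 24, 13]


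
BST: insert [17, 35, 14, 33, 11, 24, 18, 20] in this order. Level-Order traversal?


Root = 17; build tree by BST insertion.
Level-Order traversal: [17, 14, 35, 11, 33, 24, 18, 20]


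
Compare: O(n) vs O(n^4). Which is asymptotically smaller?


linear grows slower than quartic
O(n) is asymptotically smaller; O(n^4) grows faster


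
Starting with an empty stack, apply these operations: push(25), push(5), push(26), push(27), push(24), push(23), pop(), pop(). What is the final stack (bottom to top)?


push(25) -> [25]
push(5) -> [25, 5]
push(26) -> [25, 5, 26]
push(27) -> [25, 5, 26, 27]
push(24) -> [25, 5, 26, 27, 24]
push(23) -> [25, 5, 26, 27, 24, 23]
pop() returns 23 -> [25, 5, 26, 27, 24]
pop() returns 24 -> [25, 5, 26, 27]
Final stack (bottom to top): [25, 5, 26, 27]


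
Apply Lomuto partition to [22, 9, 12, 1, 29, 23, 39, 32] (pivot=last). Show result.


Elements <= 32 go left of pivot.
Result: [22, 9, 12, 1, 29, 23, 32, 39], pivot at index 6


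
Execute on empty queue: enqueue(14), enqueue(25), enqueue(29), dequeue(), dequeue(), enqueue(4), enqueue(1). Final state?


enqueue(14) -> [14]
enqueue(25) -> [14, 25]
enqueue(29) -> [14, 25, 29]
dequeue() returns 14 -> [25, 29]
dequeue() returns 25 -> [29]
enqueue(4) -> [29, 4]
enqueue(1) -> [29, 4, 1]
Final queue (front to back): [29, 4, 1]


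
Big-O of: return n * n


Analysis: constant-time operation, no loop
Complexity: O(1)


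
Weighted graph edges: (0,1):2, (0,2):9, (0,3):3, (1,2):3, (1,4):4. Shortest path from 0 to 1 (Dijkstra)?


Dijkstra from 0:
Distances: {0: 0, 1: 2, 2: 5, 3: 3, 4: 6}
Shortest distance to 1 = 2, path = [0, 1]


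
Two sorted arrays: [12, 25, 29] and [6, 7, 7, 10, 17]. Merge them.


Compare heads, take smaller each step.
Merged: [6, 7, 7, 10, 12, 17, 25, 29]


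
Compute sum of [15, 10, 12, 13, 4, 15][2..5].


Prefix sums: [0, 15, 25, 37, 50, 54, 69]
Sum[2..5] = prefix[6] - prefix[2] = 69 - 25 = 44


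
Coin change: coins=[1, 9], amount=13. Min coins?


dp[0]=0; dp[i]=1+min(dp[i-c] for c in coins)
...dp[8]=8, dp[9]=1, dp[10]=2, dp[11]=3, dp[12]=4, dp[13]=5
Minimum coins for 13 = 5


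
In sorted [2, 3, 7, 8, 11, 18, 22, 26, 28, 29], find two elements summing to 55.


Two pointers: lo=0, hi=9
Found pair: (26, 29) summing to 55


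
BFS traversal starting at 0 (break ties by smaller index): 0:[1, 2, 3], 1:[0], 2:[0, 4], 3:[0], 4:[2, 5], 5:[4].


BFS queue: start with [0]
Visit order: [0, 1, 2, 3, 4, 5]


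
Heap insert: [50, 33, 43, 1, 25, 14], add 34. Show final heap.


Append 34: [50, 33, 43, 1, 25, 14, 34]
Bubble up: no swaps needed
Result: [50, 33, 43, 1, 25, 14, 34]


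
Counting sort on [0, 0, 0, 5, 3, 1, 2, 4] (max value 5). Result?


Count array: [3, 1, 1, 1, 1, 1]
Reconstruct: [0, 0, 0, 1, 2, 3, 4, 5]


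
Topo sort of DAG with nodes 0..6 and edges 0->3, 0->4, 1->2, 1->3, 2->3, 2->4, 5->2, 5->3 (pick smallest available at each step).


Kahn's algorithm, process smallest node first
Order: [0, 1, 5, 2, 3, 4, 6]


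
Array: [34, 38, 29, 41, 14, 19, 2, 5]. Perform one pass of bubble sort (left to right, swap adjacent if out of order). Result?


After one pass: [34, 29, 38, 14, 19, 2, 5, 41]


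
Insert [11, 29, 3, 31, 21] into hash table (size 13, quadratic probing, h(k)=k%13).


Insertions: 11->slot 11; 29->slot 3; 3->slot 4; 31->slot 5; 21->slot 8
Table: [None, None, None, 29, 3, 31, None, None, 21, None, None, 11, None]


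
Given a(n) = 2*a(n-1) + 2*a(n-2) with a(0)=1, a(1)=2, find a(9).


Build bottom-up:
...a(7)=896, a(8)=2448, a(9)=2*2448+2*896=6688


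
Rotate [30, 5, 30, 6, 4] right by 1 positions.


Right rotate by 1: [4, 30, 5, 30, 6]


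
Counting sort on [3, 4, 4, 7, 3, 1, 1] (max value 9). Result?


Count array: [0, 2, 0, 2, 2, 0, 0, 1, 0, 0]
Reconstruct: [1, 1, 3, 3, 4, 4, 7]


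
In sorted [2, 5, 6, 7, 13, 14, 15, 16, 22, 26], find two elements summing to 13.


Two pointers: lo=0, hi=9
Found pair: (6, 7) summing to 13


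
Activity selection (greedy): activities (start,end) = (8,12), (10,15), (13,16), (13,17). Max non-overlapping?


Greedy: pick earliest-ending, then skip overlaps.
Selected (2 activities): [(8, 12), (13, 16)]


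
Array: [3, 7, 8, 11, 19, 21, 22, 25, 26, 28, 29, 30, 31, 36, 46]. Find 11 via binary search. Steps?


Search for 11:
[0,14] mid=7 arr[7]=25
[0,6] mid=3 arr[3]=11
Total: 2 comparisons


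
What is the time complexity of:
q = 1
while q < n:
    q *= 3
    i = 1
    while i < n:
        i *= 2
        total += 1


Per nesting level: O(log n) * O(log n) = O((log n)^2)
Complexity: O((log n)^2)


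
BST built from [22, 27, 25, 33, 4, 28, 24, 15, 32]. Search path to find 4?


BST root = 22
Search for 4: compare at each node
Path: [22, 4]


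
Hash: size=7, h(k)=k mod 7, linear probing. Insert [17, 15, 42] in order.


Insertions: 17->slot 3; 15->slot 1; 42->slot 0
Table: [42, 15, None, 17, None, None, None]


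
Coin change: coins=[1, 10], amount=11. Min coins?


dp[0]=0; dp[i]=1+min(dp[i-c] for c in coins)
...dp[6]=6, dp[7]=7, dp[8]=8, dp[9]=9, dp[10]=1, dp[11]=2
Minimum coins for 11 = 2


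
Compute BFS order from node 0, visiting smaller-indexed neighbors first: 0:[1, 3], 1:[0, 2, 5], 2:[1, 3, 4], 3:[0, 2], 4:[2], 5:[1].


BFS queue: start with [0]
Visit order: [0, 1, 3, 2, 5, 4]


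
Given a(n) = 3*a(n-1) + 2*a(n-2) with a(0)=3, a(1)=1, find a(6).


Build bottom-up:
...a(4)=105, a(5)=373, a(6)=3*373+2*105=1329


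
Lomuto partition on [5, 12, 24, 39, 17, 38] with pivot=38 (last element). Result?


Elements <= 38 go left of pivot.
Result: [5, 12, 24, 17, 38, 39], pivot at index 4


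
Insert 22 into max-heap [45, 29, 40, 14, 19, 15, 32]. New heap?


Append 22: [45, 29, 40, 14, 19, 15, 32, 22]
Bubble up: swap idx 7(22) with idx 3(14)
Result: [45, 29, 40, 22, 19, 15, 32, 14]


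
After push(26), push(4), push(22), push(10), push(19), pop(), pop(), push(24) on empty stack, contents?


push(26) -> [26]
push(4) -> [26, 4]
push(22) -> [26, 4, 22]
push(10) -> [26, 4, 22, 10]
push(19) -> [26, 4, 22, 10, 19]
pop() returns 19 -> [26, 4, 22, 10]
pop() returns 10 -> [26, 4, 22]
push(24) -> [26, 4, 22, 24]
Final stack (bottom to top): [26, 4, 22, 24]


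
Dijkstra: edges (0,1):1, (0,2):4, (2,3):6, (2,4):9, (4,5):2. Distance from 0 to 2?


Dijkstra from 0:
Distances: {0: 0, 1: 1, 2: 4, 3: 10, 4: 13, 5: 15}
Shortest distance to 2 = 4, path = [0, 2]


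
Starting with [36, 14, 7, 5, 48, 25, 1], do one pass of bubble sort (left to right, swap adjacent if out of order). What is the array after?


After one pass: [14, 7, 5, 36, 25, 1, 48]


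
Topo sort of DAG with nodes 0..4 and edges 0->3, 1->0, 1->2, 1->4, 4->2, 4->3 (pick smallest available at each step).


Kahn's algorithm, process smallest node first
Order: [1, 0, 4, 2, 3]


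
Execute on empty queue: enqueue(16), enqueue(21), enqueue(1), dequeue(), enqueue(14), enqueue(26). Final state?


enqueue(16) -> [16]
enqueue(21) -> [16, 21]
enqueue(1) -> [16, 21, 1]
dequeue() returns 16 -> [21, 1]
enqueue(14) -> [21, 1, 14]
enqueue(26) -> [21, 1, 14, 26]
Final queue (front to back): [21, 1, 14, 26]


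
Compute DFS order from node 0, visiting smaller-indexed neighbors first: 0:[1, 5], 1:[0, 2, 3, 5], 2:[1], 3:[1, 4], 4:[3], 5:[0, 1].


DFS stack-based: start with [0]
Visit order: [0, 1, 2, 3, 4, 5]


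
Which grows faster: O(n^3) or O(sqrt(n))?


sublinear grows slower than cubic
O(sqrt(n)) is asymptotically smaller; O(n^3) grows faster


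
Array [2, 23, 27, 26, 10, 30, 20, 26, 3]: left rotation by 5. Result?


Left rotate by 5: [30, 20, 26, 3, 2, 23, 27, 26, 10]


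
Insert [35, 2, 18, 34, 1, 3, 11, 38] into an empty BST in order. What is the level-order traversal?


Root = 35; build tree by BST insertion.
Level-Order traversal: [35, 2, 38, 1, 18, 3, 34, 11]


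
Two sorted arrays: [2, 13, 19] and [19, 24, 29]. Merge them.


Compare heads, take smaller each step.
Merged: [2, 13, 19, 19, 24, 29]


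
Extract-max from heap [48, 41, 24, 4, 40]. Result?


Max = 48
Replace root with last, heapify down
Resulting heap: [41, 40, 24, 4]


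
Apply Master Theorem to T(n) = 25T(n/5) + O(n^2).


a=25, b=5, c=2. log_5(25)=2 = c=2. Case 2: O(n^c log n) = O(n^2 log n)
Complexity: O(n^2 log n)


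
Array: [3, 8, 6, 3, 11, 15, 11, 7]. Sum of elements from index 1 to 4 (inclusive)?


Prefix sums: [0, 3, 11, 17, 20, 31, 46, 57, 64]
Sum[1..4] = prefix[5] - prefix[1] = 31 - 3 = 28


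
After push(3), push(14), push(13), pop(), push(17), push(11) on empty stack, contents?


push(3) -> [3]
push(14) -> [3, 14]
push(13) -> [3, 14, 13]
pop() returns 13 -> [3, 14]
push(17) -> [3, 14, 17]
push(11) -> [3, 14, 17, 11]
Final stack (bottom to top): [3, 14, 17, 11]


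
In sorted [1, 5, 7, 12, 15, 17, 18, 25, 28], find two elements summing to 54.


Two pointers: lo=0, hi=8
No pair sums to 54


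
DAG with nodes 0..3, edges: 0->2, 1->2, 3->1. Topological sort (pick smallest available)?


Kahn's algorithm, process smallest node first
Order: [0, 3, 1, 2]


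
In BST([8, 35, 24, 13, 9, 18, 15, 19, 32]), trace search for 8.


BST root = 8
Search for 8: compare at each node
Path: [8]


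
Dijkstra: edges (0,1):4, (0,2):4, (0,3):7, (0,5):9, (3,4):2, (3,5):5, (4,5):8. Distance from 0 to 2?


Dijkstra from 0:
Distances: {0: 0, 1: 4, 2: 4, 3: 7, 4: 9, 5: 9}
Shortest distance to 2 = 4, path = [0, 2]


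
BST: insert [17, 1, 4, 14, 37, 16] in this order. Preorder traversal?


Root = 17; build tree by BST insertion.
Preorder traversal: [17, 1, 4, 14, 16, 37]


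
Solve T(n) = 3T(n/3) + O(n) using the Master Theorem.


a=3, b=3, c=1. log_3(3)=1 = c=1. Case 2: O(n^c log n) = O(n log n)
Complexity: O(n log n)


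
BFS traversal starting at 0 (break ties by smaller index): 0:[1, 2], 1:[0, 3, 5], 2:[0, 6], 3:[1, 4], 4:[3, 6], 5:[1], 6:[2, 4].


BFS queue: start with [0]
Visit order: [0, 1, 2, 3, 5, 6, 4]


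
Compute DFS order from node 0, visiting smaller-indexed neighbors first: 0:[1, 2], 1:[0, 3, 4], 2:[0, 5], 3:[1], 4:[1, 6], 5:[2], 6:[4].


DFS stack-based: start with [0]
Visit order: [0, 1, 3, 4, 6, 2, 5]


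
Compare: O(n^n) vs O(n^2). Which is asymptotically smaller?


quadratic grows slower than n^n
O(n^2) is asymptotically smaller; O(n^n) grows faster


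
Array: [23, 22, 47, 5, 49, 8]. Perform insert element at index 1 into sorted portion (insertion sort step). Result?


After one pass: [22, 23, 47, 5, 49, 8]


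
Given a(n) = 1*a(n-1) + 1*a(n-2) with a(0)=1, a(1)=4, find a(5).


Build bottom-up:
...a(3)=9, a(4)=14, a(5)=1*14+1*9=23


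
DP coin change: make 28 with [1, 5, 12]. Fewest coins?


dp[0]=0; dp[i]=1+min(dp[i-c] for c in coins)
...dp[23]=4, dp[24]=2, dp[25]=3, dp[26]=4, dp[27]=4, dp[28]=5
Minimum coins for 28 = 5


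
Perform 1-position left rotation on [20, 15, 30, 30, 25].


Left rotate by 1: [15, 30, 30, 25, 20]


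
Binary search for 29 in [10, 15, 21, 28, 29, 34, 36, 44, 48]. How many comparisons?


Search for 29:
[0,8] mid=4 arr[4]=29
Total: 1 comparisons


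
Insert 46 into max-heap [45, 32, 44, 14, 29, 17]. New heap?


Append 46: [45, 32, 44, 14, 29, 17, 46]
Bubble up: swap idx 6(46) with idx 2(44); swap idx 2(46) with idx 0(45)
Result: [46, 32, 45, 14, 29, 17, 44]


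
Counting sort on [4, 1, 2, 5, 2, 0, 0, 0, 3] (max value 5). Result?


Count array: [3, 1, 2, 1, 1, 1]
Reconstruct: [0, 0, 0, 1, 2, 2, 3, 4, 5]


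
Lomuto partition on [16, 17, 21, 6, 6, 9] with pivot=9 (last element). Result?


Elements <= 9 go left of pivot.
Result: [6, 6, 9, 16, 17, 21], pivot at index 2


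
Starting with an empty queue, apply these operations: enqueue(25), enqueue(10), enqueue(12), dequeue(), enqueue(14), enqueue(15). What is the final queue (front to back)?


enqueue(25) -> [25]
enqueue(10) -> [25, 10]
enqueue(12) -> [25, 10, 12]
dequeue() returns 25 -> [10, 12]
enqueue(14) -> [10, 12, 14]
enqueue(15) -> [10, 12, 14, 15]
Final queue (front to back): [10, 12, 14, 15]


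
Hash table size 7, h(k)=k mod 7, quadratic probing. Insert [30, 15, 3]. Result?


Insertions: 30->slot 2; 15->slot 1; 3->slot 3
Table: [None, 15, 30, 3, None, None, None]


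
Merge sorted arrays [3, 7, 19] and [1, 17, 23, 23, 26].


Compare heads, take smaller each step.
Merged: [1, 3, 7, 17, 19, 23, 23, 26]


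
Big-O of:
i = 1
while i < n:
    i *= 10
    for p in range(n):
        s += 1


Per nesting level: O(log n) * O(n) = O(n log n)
Complexity: O(n log n)


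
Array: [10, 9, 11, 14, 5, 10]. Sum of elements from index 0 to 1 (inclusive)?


Prefix sums: [0, 10, 19, 30, 44, 49, 59]
Sum[0..1] = prefix[2] - prefix[0] = 19 - 0 = 19


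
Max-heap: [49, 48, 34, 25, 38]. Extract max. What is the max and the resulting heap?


Max = 49
Replace root with last, heapify down
Resulting heap: [48, 38, 34, 25]


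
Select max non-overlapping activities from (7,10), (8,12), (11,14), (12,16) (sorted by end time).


Greedy: pick earliest-ending, then skip overlaps.
Selected (2 activities): [(7, 10), (11, 14)]


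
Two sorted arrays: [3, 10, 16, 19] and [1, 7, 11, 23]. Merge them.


Compare heads, take smaller each step.
Merged: [1, 3, 7, 10, 11, 16, 19, 23]


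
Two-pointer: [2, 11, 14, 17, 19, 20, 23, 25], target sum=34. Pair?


Two pointers: lo=0, hi=7
Found pair: (11, 23) summing to 34


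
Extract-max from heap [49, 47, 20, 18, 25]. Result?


Max = 49
Replace root with last, heapify down
Resulting heap: [47, 25, 20, 18]


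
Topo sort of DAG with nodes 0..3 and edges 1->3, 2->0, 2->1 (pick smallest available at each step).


Kahn's algorithm, process smallest node first
Order: [2, 0, 1, 3]


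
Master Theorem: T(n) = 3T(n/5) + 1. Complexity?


a=3, b=5, c=0. log_5(3)=0.683 > c=0. Case 1: O(n^log_b(a)) = O(n^0.683)
Complexity: O(n^0.683)


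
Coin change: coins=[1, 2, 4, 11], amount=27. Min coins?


dp[0]=0; dp[i]=1+min(dp[i-c] for c in coins)
...dp[22]=2, dp[23]=3, dp[24]=3, dp[25]=4, dp[26]=3, dp[27]=4
Minimum coins for 27 = 4


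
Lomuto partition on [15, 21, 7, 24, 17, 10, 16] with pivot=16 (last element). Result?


Elements <= 16 go left of pivot.
Result: [15, 7, 10, 16, 17, 21, 24], pivot at index 3


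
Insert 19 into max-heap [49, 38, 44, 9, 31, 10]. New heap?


Append 19: [49, 38, 44, 9, 31, 10, 19]
Bubble up: no swaps needed
Result: [49, 38, 44, 9, 31, 10, 19]


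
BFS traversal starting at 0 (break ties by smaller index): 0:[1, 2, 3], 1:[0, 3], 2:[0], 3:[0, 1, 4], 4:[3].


BFS queue: start with [0]
Visit order: [0, 1, 2, 3, 4]


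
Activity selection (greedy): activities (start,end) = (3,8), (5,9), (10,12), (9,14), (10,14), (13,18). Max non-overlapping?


Greedy: pick earliest-ending, then skip overlaps.
Selected (3 activities): [(3, 8), (10, 12), (13, 18)]


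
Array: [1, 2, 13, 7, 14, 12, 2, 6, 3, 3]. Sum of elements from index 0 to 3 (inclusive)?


Prefix sums: [0, 1, 3, 16, 23, 37, 49, 51, 57, 60, 63]
Sum[0..3] = prefix[4] - prefix[0] = 23 - 0 = 23


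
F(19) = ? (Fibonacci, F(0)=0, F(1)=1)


F(n)=F(n-1)+F(n-2)
...F(17)=1597, F(18)=2584, F(19)=4181


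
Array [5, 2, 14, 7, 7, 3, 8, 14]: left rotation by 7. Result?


Left rotate by 7: [14, 5, 2, 14, 7, 7, 3, 8]


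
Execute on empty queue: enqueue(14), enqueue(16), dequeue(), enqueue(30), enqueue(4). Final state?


enqueue(14) -> [14]
enqueue(16) -> [14, 16]
dequeue() returns 14 -> [16]
enqueue(30) -> [16, 30]
enqueue(4) -> [16, 30, 4]
Final queue (front to back): [16, 30, 4]


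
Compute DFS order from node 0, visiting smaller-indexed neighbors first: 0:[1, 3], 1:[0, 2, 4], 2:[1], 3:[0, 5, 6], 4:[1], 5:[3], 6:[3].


DFS stack-based: start with [0]
Visit order: [0, 1, 2, 4, 3, 5, 6]


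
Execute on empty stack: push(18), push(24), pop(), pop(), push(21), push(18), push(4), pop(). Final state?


push(18) -> [18]
push(24) -> [18, 24]
pop() returns 24 -> [18]
pop() returns 18 -> []
push(21) -> [21]
push(18) -> [21, 18]
push(4) -> [21, 18, 4]
pop() returns 4 -> [21, 18]
Final stack (bottom to top): [21, 18]


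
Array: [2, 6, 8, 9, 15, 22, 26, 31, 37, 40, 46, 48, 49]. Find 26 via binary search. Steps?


Search for 26:
[0,12] mid=6 arr[6]=26
Total: 1 comparisons


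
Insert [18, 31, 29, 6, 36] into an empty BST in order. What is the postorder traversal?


Root = 18; build tree by BST insertion.
Postorder traversal: [6, 29, 36, 31, 18]


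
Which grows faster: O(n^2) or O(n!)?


quadratic grows slower than factorial
O(n^2) is asymptotically smaller; O(n!) grows faster


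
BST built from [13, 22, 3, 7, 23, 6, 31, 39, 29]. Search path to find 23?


BST root = 13
Search for 23: compare at each node
Path: [13, 22, 23]


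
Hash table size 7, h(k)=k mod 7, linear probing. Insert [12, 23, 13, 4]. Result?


Insertions: 12->slot 5; 23->slot 2; 13->slot 6; 4->slot 4
Table: [None, None, 23, None, 4, 12, 13]


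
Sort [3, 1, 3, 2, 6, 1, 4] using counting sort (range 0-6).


Count array: [0, 2, 1, 2, 1, 0, 1]
Reconstruct: [1, 1, 2, 3, 3, 4, 6]


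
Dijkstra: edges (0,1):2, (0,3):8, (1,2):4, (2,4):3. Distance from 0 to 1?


Dijkstra from 0:
Distances: {0: 0, 1: 2, 2: 6, 3: 8, 4: 9}
Shortest distance to 1 = 2, path = [0, 1]


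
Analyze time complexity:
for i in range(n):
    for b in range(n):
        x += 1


Per nesting level: O(n) * O(n) = O(n^2)
Complexity: O(n^2)


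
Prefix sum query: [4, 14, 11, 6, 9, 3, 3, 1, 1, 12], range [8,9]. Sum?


Prefix sums: [0, 4, 18, 29, 35, 44, 47, 50, 51, 52, 64]
Sum[8..9] = prefix[10] - prefix[8] = 64 - 51 = 13


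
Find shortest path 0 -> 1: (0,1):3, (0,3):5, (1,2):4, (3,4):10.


Dijkstra from 0:
Distances: {0: 0, 1: 3, 2: 7, 3: 5, 4: 15}
Shortest distance to 1 = 3, path = [0, 1]


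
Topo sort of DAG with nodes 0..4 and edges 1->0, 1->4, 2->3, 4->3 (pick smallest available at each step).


Kahn's algorithm, process smallest node first
Order: [1, 0, 2, 4, 3]


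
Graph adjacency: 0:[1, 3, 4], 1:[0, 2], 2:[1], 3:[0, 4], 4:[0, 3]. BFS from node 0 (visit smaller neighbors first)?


BFS queue: start with [0]
Visit order: [0, 1, 3, 4, 2]


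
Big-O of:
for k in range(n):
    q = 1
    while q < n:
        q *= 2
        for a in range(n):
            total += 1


Per nesting level: O(n) * O(log n) * O(n) = O(n^2 log n)
Complexity: O(n^2 log n)


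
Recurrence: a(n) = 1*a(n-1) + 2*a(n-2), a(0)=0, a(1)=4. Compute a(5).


Build bottom-up:
...a(3)=12, a(4)=20, a(5)=1*20+2*12=44


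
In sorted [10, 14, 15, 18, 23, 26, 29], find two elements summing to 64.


Two pointers: lo=0, hi=6
No pair sums to 64


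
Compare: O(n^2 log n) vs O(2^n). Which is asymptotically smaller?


n^2 log n grows slower than exponential
O(n^2 log n) is asymptotically smaller; O(2^n) grows faster


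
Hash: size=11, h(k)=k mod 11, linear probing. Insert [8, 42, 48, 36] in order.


Insertions: 8->slot 8; 42->slot 9; 48->slot 4; 36->slot 3
Table: [None, None, None, 36, 48, None, None, None, 8, 42, None]


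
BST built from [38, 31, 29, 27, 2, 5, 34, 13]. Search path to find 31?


BST root = 38
Search for 31: compare at each node
Path: [38, 31]


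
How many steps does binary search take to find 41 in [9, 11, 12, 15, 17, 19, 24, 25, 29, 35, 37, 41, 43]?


Search for 41:
[0,12] mid=6 arr[6]=24
[7,12] mid=9 arr[9]=35
[10,12] mid=11 arr[11]=41
Total: 3 comparisons


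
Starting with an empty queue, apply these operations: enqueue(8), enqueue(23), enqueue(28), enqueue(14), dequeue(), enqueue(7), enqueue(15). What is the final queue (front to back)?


enqueue(8) -> [8]
enqueue(23) -> [8, 23]
enqueue(28) -> [8, 23, 28]
enqueue(14) -> [8, 23, 28, 14]
dequeue() returns 8 -> [23, 28, 14]
enqueue(7) -> [23, 28, 14, 7]
enqueue(15) -> [23, 28, 14, 7, 15]
Final queue (front to back): [23, 28, 14, 7, 15]
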